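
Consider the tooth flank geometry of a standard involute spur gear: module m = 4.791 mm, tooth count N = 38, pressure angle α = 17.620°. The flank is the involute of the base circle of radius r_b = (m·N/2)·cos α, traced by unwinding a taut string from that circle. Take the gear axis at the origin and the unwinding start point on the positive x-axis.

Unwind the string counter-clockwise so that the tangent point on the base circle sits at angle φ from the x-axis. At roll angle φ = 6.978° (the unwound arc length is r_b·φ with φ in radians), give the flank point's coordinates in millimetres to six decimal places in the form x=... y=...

pitch radius r_p = m·N/2 = 4.791·38/2 = 91.029000
base radius r_b = r_p·cos α = 91.029000·cos 17.620° = 86.758380
roll angle φ = 6.978° = 0.12178908 rad
x = r_b·(cos φ + φ·sin φ) = 86.758380·(0.99259287 + 0.12178908·0.12148822) = 87.399421
y = r_b·(sin φ − φ·cos φ) = 86.758380·(0.12148822 − 0.12178908·0.99259287) = 0.052164

x=87.399421 y=0.052164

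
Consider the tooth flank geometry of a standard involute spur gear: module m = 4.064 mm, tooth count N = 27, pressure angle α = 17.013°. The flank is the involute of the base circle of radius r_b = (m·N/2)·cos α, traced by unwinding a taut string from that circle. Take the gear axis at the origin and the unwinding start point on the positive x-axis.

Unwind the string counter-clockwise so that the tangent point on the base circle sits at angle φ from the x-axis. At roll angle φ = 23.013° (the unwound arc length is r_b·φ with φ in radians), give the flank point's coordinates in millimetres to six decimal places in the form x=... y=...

x=56.525711 y=1.114966

pitch radius r_p = m·N/2 = 4.064·27/2 = 54.864000
base radius r_b = r_p·cos α = 54.864000·cos 17.013° = 52.463063
roll angle φ = 23.013° = 0.40165262 rad
x = r_b·(cos φ + φ·sin φ) = 52.463063·(0.92041618 + 0.40165262·0.39093997) = 56.525711
y = r_b·(sin φ − φ·cos φ) = 52.463063·(0.39093997 − 0.40165262·0.92041618) = 1.114966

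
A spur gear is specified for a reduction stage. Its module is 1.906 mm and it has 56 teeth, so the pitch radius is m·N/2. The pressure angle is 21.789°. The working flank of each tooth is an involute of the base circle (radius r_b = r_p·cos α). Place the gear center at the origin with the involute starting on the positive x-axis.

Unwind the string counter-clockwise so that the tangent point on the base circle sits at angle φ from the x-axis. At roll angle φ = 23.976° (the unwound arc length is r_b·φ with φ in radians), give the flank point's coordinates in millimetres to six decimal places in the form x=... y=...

x=53.705917 y=1.189342

pitch radius r_p = m·N/2 = 1.906·56/2 = 53.368000
base radius r_b = r_p·cos α = 53.368000·cos 21.789° = 49.555236
roll angle φ = 23.976° = 0.41846014 rad
x = r_b·(cos φ + φ·sin φ) = 49.555236·(0.91371575 + 0.41846014·0.40635394) = 53.705917
y = r_b·(sin φ − φ·cos φ) = 49.555236·(0.40635394 − 0.41846014·0.91371575) = 1.189342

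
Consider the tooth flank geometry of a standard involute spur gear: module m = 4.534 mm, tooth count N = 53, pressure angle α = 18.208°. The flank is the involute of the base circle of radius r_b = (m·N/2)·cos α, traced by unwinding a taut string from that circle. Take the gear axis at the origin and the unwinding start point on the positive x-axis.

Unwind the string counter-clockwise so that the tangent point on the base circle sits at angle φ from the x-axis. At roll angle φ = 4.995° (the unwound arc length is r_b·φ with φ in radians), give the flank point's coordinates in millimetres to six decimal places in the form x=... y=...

x=114.567752 y=0.025189

pitch radius r_p = m·N/2 = 4.534·53/2 = 120.151000
base radius r_b = r_p·cos α = 120.151000·cos 18.208° = 114.134851
roll angle φ = 4.995° = 0.08717920 rad
x = r_b·(cos φ + φ·sin φ) = 114.134851·(0.99620230 + 0.08717920·0.08706881) = 114.567752
y = r_b·(sin φ − φ·cos φ) = 114.134851·(0.08706881 − 0.08717920·0.99620230) = 0.025189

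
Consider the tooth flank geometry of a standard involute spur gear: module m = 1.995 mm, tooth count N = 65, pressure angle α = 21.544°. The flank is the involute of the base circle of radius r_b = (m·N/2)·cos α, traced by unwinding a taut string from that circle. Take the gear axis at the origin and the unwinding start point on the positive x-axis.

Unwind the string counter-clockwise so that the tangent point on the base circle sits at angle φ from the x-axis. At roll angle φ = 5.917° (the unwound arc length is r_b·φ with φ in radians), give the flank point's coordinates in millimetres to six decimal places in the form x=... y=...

pitch radius r_p = m·N/2 = 1.995·65/2 = 64.837500
base radius r_b = r_p·cos α = 64.837500·cos 21.544° = 60.307683
roll angle φ = 5.917° = 0.10327113 rad
x = r_b·(cos φ + φ·sin φ) = 60.307683·(0.99467227 + 0.10327113·0.10308767) = 60.628414
y = r_b·(sin φ − φ·cos φ) = 60.307683·(0.10308767 − 0.10327113·0.99467227) = 0.022117

x=60.628414 y=0.022117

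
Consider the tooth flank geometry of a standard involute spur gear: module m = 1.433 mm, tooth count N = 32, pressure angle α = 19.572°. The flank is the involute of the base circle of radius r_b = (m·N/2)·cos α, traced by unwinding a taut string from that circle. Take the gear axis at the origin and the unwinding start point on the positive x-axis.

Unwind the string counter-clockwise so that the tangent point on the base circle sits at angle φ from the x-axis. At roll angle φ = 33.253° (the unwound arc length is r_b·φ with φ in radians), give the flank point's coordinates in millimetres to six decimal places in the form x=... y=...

x=24.940912 y=1.360889

pitch radius r_p = m·N/2 = 1.433·32/2 = 22.928000
base radius r_b = r_p·cos α = 22.928000·cos 19.572° = 21.603249
roll angle φ = 33.253° = 0.58037434 rad
x = r_b·(cos φ + φ·sin φ) = 21.603249·(0.83625745 + 0.58037434·0.54833702) = 24.940912
y = r_b·(sin φ − φ·cos φ) = 21.603249·(0.54833702 − 0.58037434·0.83625745) = 1.360889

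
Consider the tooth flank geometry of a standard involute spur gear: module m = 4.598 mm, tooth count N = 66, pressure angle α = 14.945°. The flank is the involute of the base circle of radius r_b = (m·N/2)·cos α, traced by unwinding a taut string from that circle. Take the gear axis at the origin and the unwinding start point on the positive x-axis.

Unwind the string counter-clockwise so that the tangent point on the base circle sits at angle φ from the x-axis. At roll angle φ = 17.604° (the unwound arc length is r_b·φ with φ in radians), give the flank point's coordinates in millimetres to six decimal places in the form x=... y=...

pitch radius r_p = m·N/2 = 4.598·66/2 = 151.734000
base radius r_b = r_p·cos α = 151.734000·cos 14.945° = 146.601420
roll angle φ = 17.604° = 0.30724776 rad
x = r_b·(cos φ + φ·sin φ) = 146.601420·(0.95316956 + 0.30724776·0.30243644) = 153.358642
y = r_b·(sin φ − φ·cos φ) = 146.601420·(0.30243644 − 0.30724776·0.95316956) = 1.404034

x=153.358642 y=1.404034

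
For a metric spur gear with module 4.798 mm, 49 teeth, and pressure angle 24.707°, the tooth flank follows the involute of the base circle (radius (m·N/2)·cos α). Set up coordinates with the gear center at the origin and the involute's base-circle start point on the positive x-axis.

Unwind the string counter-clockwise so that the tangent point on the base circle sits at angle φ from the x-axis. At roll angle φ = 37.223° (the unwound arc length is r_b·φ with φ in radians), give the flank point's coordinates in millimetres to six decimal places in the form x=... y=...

pitch radius r_p = m·N/2 = 4.798·49/2 = 117.551000
base radius r_b = r_p·cos α = 117.551000·cos 24.707° = 106.790043
roll angle φ = 37.223° = 0.64966391 rad
x = r_b·(cos φ + φ·sin φ) = 106.790043·(0.79628715 + 0.64966391·0.60491881) = 127.003377
y = r_b·(sin φ − φ·cos φ) = 106.790043·(0.60491881 − 0.64966391·0.79628715) = 9.354785

x=127.003377 y=9.354785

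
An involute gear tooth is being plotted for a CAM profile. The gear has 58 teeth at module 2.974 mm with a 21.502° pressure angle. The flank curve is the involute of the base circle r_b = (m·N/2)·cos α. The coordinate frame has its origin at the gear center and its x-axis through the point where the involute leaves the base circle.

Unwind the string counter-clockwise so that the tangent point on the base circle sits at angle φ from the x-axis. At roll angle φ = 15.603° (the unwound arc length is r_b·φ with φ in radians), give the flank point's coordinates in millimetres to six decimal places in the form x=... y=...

x=83.164197 y=0.536194

pitch radius r_p = m·N/2 = 2.974·58/2 = 86.246000
base radius r_b = r_p·cos α = 86.246000·cos 21.502° = 80.243690
roll angle φ = 15.603° = 0.27232372 rad
x = r_b·(cos φ + φ·sin φ) = 80.243690·(0.96314848 + 0.27232372·0.26897025) = 83.164197
y = r_b·(sin φ − φ·cos φ) = 80.243690·(0.26897025 − 0.27232372·0.96314848) = 0.536194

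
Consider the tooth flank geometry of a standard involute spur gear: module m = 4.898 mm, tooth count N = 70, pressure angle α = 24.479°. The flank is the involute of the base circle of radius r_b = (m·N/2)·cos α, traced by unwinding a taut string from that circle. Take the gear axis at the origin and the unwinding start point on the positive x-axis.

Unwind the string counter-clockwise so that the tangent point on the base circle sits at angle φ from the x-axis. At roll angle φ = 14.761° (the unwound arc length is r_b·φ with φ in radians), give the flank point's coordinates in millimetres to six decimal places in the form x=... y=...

x=161.112828 y=0.883395

pitch radius r_p = m·N/2 = 4.898·70/2 = 171.430000
base radius r_b = r_p·cos α = 171.430000·cos 24.479° = 156.020706
roll angle φ = 14.761° = 0.25762805 rad
x = r_b·(cos φ + φ·sin φ) = 156.020706·(0.96699704 + 0.25762805·0.25478760) = 161.112828
y = r_b·(sin φ − φ·cos φ) = 156.020706·(0.25478760 − 0.25762805·0.96699704) = 0.883395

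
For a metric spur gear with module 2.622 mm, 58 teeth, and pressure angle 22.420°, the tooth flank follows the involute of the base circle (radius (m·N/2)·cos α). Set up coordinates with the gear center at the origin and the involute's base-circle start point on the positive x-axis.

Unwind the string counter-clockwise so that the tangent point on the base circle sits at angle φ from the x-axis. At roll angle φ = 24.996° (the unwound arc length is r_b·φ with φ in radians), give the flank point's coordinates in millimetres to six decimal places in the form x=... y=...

x=76.664610 y=1.908670

pitch radius r_p = m·N/2 = 2.622·58/2 = 76.038000
base radius r_b = r_p·cos α = 76.038000·cos 22.420° = 70.290513
roll angle φ = 24.996° = 0.43626250 rad
x = r_b·(cos φ + φ·sin φ) = 70.290513·(0.90633729 + 0.43626250·0.42255499) = 76.664610
y = r_b·(sin φ − φ·cos φ) = 70.290513·(0.42255499 − 0.43626250·0.90633729) = 1.908670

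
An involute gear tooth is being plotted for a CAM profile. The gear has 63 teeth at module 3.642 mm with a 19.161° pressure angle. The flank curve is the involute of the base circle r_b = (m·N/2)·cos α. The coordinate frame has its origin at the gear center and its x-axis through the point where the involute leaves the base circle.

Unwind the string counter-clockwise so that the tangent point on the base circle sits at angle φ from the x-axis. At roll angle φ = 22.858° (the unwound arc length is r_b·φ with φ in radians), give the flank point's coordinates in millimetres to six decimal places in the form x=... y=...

pitch radius r_p = m·N/2 = 3.642·63/2 = 114.723000
base radius r_b = r_p·cos α = 114.723000·cos 19.161° = 108.367346
roll angle φ = 22.858° = 0.39894736 rad
x = r_b·(cos φ + φ·sin φ) = 108.367346·(0.92147040 + 0.39894736·0.38844858) = 116.651048
y = r_b·(sin φ − φ·cos φ) = 108.367346·(0.38844858 − 0.39894736·0.92147040) = 2.257335

x=116.651048 y=2.257335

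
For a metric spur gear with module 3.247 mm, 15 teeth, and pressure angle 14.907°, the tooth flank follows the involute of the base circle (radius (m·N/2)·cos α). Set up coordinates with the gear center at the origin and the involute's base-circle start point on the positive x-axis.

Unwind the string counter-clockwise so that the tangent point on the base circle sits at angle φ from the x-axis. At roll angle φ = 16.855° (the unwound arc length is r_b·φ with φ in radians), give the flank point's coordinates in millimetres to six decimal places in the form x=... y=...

x=24.529242 y=0.197975

pitch radius r_p = m·N/2 = 3.247·15/2 = 24.352500
base radius r_b = r_p·cos α = 24.352500·cos 14.907° = 23.532908
roll angle φ = 16.855° = 0.29417525 rad
x = r_b·(cos φ + φ·sin φ) = 23.532908·(0.95704161 + 0.29417525·0.28995062) = 24.529242
y = r_b·(sin φ − φ·cos φ) = 23.532908·(0.28995062 − 0.29417525·0.95704161) = 0.197975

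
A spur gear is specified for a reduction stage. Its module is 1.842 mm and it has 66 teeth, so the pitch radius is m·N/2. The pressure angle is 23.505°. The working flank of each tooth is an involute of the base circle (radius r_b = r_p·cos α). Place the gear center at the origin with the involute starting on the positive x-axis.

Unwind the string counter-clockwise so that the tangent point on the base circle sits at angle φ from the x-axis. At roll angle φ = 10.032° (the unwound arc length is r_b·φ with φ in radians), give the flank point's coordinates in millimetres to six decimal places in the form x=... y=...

pitch radius r_p = m·N/2 = 1.842·66/2 = 60.786000
base radius r_b = r_p·cos α = 60.786000·cos 23.505° = 55.742298
roll angle φ = 10.032° = 0.17509143 rad
x = r_b·(cos φ + φ·sin φ) = 55.742298·(0.98471062 + 0.17509143·0.17419817) = 56.590207
y = r_b·(sin φ − φ·cos φ) = 55.742298·(0.17419817 − 0.17509143·0.98471062) = 0.099432

x=56.590207 y=0.099432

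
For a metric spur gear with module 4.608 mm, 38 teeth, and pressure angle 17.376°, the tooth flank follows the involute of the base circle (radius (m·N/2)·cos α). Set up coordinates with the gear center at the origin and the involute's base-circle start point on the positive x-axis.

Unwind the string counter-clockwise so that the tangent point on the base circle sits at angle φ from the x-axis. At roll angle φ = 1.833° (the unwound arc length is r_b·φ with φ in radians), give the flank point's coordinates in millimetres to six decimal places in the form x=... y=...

pitch radius r_p = m·N/2 = 4.608·38/2 = 87.552000
base radius r_b = r_p·cos α = 87.552000·cos 17.376° = 83.556609
roll angle φ = 1.833° = 0.03199189 rad
x = r_b·(cos φ + φ·sin φ) = 83.556609·(0.99948830 + 0.03199189·0.03198643) = 83.599357
y = r_b·(sin φ − φ·cos φ) = 83.556609·(0.03198643 − 0.03199189·0.99948830) = 0.000912

x=83.599357 y=0.000912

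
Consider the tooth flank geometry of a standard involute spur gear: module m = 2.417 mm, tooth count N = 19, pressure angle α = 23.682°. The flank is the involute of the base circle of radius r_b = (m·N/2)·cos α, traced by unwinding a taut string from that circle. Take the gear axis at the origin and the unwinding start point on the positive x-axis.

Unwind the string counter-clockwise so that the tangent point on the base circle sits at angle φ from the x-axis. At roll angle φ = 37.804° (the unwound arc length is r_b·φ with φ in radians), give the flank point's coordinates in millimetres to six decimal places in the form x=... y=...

pitch radius r_p = m·N/2 = 2.417·19/2 = 22.961500
base radius r_b = r_p·cos α = 22.961500·cos 23.682° = 21.027885
roll angle φ = 37.804° = 0.65980427 rad
x = r_b·(cos φ + φ·sin φ) = 21.027885·(0.79011222 + 0.65980427·0.61296222) = 25.118804
y = r_b·(sin φ − φ·cos φ) = 21.027885·(0.61296222 − 0.65980427·0.79011222) = 1.927054

x=25.118804 y=1.927054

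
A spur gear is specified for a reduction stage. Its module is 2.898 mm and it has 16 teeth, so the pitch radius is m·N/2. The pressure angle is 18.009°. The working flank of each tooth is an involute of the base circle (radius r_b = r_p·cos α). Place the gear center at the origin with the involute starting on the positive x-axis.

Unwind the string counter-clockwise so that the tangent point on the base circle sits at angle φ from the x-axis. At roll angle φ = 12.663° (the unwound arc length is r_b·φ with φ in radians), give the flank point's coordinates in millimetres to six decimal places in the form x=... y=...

pitch radius r_p = m·N/2 = 2.898·16/2 = 23.184000
base radius r_b = r_p·cos α = 23.184000·cos 18.009° = 22.048169
roll angle φ = 12.663° = 0.22101104 rad
x = r_b·(cos φ + φ·sin φ) = 22.048169·(0.97567631 + 0.22101104·0.21921619) = 22.580092
y = r_b·(sin φ − φ·cos φ) = 22.048169·(0.21921619 − 0.22101104·0.97567631) = 0.078953

x=22.580092 y=0.078953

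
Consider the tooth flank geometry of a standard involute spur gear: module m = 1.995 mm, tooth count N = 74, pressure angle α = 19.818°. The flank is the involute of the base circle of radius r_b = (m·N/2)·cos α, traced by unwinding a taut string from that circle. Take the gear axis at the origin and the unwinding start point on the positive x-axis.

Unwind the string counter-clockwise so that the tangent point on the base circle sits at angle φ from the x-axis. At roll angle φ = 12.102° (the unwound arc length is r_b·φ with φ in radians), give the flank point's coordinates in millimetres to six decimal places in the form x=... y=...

pitch radius r_p = m·N/2 = 1.995·74/2 = 73.815000
base radius r_b = r_p·cos α = 73.815000·cos 19.818° = 69.443255
roll angle φ = 12.102° = 0.21121975 rad
x = r_b·(cos φ + φ·sin φ) = 69.443255·(0.97777592 + 0.21121975·0.20965269) = 70.975084
y = r_b·(sin φ − φ·cos φ) = 69.443255·(0.20965269 − 0.21121975·0.97777592) = 0.217157

x=70.975084 y=0.217157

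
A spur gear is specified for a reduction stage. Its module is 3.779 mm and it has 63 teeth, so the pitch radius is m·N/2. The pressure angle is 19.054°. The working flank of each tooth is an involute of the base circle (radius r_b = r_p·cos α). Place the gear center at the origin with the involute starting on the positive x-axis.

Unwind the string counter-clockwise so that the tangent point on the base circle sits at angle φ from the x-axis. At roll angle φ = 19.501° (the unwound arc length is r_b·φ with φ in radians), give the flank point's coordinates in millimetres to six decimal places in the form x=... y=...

x=118.846116 y=1.461701

pitch radius r_p = m·N/2 = 3.779·63/2 = 119.038500
base radius r_b = r_p·cos α = 119.038500·cos 19.054° = 112.516537
roll angle φ = 19.501° = 0.34035666 rad
x = r_b·(cos φ + φ·sin φ) = 112.516537·(0.94263566 + 0.34035666·0.33382331) = 118.846116
y = r_b·(sin φ − φ·cos φ) = 112.516537·(0.33382331 − 0.34035666·0.94263566) = 1.461701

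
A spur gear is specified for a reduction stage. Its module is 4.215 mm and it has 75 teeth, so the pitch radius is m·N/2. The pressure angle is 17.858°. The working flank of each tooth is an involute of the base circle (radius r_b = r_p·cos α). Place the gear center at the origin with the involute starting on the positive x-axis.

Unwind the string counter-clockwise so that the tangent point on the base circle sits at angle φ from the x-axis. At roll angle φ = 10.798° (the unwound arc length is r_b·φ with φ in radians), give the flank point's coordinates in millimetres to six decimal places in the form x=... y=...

x=153.095029 y=0.334488

pitch radius r_p = m·N/2 = 4.215·75/2 = 158.062500
base radius r_b = r_p·cos α = 158.062500·cos 17.858° = 150.446962
roll angle φ = 10.798° = 0.18846065 rad
x = r_b·(cos φ + φ·sin φ) = 150.446962·(0.98229379 + 0.18846065·0.18734703) = 153.095029
y = r_b·(sin φ − φ·cos φ) = 150.446962·(0.18734703 − 0.18846065·0.98229379) = 0.334488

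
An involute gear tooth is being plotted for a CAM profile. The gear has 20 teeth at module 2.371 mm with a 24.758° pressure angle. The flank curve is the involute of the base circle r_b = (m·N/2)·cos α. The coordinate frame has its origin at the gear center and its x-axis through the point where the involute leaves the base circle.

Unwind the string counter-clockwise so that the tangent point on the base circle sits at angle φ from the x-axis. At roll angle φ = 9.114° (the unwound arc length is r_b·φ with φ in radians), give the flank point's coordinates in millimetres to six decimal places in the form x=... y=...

x=21.801364 y=0.028814

pitch radius r_p = m·N/2 = 2.371·20/2 = 23.710000
base radius r_b = r_p·cos α = 23.710000·cos 24.758° = 21.530688
roll angle φ = 9.114° = 0.15906931 rad
x = r_b·(cos φ + φ·sin φ) = 21.530688·(0.98737513 + 0.15906931·0.15839933) = 21.801364
y = r_b·(sin φ − φ·cos φ) = 21.530688·(0.15839933 − 0.15906931·0.98737513) = 0.028814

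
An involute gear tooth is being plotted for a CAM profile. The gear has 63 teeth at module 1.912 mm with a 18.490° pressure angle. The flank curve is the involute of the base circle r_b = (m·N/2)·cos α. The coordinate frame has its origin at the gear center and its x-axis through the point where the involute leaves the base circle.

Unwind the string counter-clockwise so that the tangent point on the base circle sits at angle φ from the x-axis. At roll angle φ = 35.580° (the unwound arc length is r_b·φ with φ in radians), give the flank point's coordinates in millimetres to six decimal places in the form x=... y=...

pitch radius r_p = m·N/2 = 1.912·63/2 = 60.228000
base radius r_b = r_p·cos α = 60.228000·cos 18.490° = 57.118972
roll angle φ = 35.580° = 0.62098815 rad
x = r_b·(cos φ + φ·sin φ) = 57.118972·(0.81330391 + 0.62098815·0.58183911) = 67.093035
y = r_b·(sin φ − φ·cos φ) = 57.118972·(0.58183911 − 0.62098815·0.81330391) = 4.385996

x=67.093035 y=4.385996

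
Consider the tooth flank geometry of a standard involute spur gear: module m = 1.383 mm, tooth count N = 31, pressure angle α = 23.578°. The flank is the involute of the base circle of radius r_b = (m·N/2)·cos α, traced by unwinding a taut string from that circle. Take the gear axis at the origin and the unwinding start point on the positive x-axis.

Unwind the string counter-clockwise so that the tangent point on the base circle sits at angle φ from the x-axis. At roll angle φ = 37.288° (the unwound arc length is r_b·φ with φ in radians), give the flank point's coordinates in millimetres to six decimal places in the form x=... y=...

x=23.377226 y=1.729838

pitch radius r_p = m·N/2 = 1.383·31/2 = 21.436500
base radius r_b = r_p·cos α = 21.436500·cos 23.578° = 19.646903
roll angle φ = 37.288° = 0.65079837 rad
x = r_b·(cos φ + φ·sin φ) = 19.646903·(0.79560038 + 0.65079837·0.60582178) = 23.377226
y = r_b·(sin φ − φ·cos φ) = 19.646903·(0.60582178 − 0.65079837·0.79560038) = 1.729838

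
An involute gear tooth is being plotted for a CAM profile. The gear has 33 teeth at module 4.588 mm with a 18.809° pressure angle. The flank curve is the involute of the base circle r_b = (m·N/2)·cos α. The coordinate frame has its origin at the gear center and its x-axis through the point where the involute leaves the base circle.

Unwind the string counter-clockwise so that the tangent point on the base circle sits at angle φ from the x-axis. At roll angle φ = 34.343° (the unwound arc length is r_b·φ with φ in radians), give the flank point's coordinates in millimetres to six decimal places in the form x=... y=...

pitch radius r_p = m·N/2 = 4.588·33/2 = 75.702000
base radius r_b = r_p·cos α = 75.702000·cos 18.809° = 71.659409
roll angle φ = 34.343° = 0.59939843 rad
x = r_b·(cos φ + φ·sin φ) = 71.659409·(0.82567514 + 0.59939843·0.56414587) = 83.398889
y = r_b·(sin φ − φ·cos φ) = 71.659409·(0.56414587 − 0.59939843·0.82567514) = 4.961518

x=83.398889 y=4.961518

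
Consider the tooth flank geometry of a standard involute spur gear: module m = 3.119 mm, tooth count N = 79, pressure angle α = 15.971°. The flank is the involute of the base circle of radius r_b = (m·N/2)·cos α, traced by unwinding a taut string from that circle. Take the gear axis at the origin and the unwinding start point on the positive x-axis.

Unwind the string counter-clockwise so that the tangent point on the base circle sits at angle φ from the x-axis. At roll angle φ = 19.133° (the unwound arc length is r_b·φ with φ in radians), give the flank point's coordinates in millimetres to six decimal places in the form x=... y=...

x=124.866139 y=1.453873

pitch radius r_p = m·N/2 = 3.119·79/2 = 123.200500
base radius r_b = r_p·cos α = 123.200500·cos 15.971° = 118.445094
roll angle φ = 19.133° = 0.33393385 rad
x = r_b·(cos φ + φ·sin φ) = 118.445094·(0.94476029 + 0.33393385·0.32776210) = 124.866139
y = r_b·(sin φ − φ·cos φ) = 118.445094·(0.32776210 − 0.33393385·0.94476029) = 1.453873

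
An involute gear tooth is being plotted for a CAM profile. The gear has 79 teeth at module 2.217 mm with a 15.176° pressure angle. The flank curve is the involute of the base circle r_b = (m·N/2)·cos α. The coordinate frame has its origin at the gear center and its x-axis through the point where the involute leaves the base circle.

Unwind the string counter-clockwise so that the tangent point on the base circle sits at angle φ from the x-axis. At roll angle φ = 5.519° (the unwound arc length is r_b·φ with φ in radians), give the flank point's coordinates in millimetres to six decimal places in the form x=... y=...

pitch radius r_p = m·N/2 = 2.217·79/2 = 87.571500
base radius r_b = r_p·cos α = 87.571500·cos 15.176° = 84.517552
roll angle φ = 5.519° = 0.09632472 rad
x = r_b·(cos φ + φ·sin φ) = 84.517552·(0.99536436 + 0.09632472·0.09617583) = 84.908739
y = r_b·(sin φ − φ·cos φ) = 84.517552·(0.09617583 − 0.09632472·0.99536436) = 0.025156

x=84.908739 y=0.025156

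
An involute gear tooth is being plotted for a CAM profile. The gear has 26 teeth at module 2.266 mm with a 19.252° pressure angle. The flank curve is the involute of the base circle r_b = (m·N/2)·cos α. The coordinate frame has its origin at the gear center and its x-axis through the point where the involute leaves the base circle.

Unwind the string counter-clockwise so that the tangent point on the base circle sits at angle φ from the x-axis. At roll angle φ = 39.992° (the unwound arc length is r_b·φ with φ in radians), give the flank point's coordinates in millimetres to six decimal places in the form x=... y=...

pitch radius r_p = m·N/2 = 2.266·26/2 = 29.458000
base radius r_b = r_p·cos α = 29.458000·cos 19.252° = 27.810635
roll angle φ = 39.992° = 0.69799207 rad
x = r_b·(cos φ + φ·sin φ) = 27.810635·(0.76613419 + 0.69799207·0.64268064) = 33.782140
y = r_b·(sin φ − φ·cos φ) = 27.810635·(0.64268064 − 0.69799207·0.76613419) = 3.001464

x=33.782140 y=3.001464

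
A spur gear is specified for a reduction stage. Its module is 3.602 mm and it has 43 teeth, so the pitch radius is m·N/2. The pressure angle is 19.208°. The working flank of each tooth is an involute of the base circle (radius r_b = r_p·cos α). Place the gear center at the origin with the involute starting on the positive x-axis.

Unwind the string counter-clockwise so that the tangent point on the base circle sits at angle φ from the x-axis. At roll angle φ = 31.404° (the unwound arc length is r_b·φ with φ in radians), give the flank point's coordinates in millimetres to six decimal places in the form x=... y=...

pitch radius r_p = m·N/2 = 3.602·43/2 = 77.443000
base radius r_b = r_p·cos α = 77.443000·cos 19.208° = 73.131782
roll angle φ = 31.404° = 0.54810320 rad
x = r_b·(cos φ + φ·sin φ) = 73.131782·(0.85351442 + 0.54810320·0.52106922) = 83.305447
y = r_b·(sin φ − φ·cos φ) = 73.131782·(0.52106922 − 0.54810320·0.85351442) = 3.894650

x=83.305447 y=3.894650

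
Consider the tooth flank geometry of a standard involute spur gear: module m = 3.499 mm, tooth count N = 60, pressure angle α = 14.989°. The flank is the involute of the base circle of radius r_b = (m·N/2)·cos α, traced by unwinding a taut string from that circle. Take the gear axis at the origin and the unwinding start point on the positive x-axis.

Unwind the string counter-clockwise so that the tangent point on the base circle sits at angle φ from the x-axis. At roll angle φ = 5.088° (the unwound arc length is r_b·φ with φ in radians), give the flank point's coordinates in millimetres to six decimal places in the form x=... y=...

pitch radius r_p = m·N/2 = 3.499·60/2 = 104.970000
base radius r_b = r_p·cos α = 104.970000·cos 14.989° = 101.398448
roll angle φ = 5.088° = 0.08880235 rad
x = r_b·(cos φ + φ·sin φ) = 101.398448·(0.99605966 + 0.08880235·0.08868568) = 101.797467
y = r_b·(sin φ − φ·cos φ) = 101.398448·(0.08868568 − 0.08880235·0.99605966) = 0.023651

x=101.797467 y=0.023651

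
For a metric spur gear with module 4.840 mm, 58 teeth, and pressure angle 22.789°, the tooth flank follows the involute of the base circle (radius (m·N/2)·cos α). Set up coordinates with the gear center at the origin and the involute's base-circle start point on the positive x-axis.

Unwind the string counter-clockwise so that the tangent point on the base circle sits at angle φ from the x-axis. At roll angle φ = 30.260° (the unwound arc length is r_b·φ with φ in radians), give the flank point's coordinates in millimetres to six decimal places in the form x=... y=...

x=146.211157 y=6.178743

pitch radius r_p = m·N/2 = 4.840·58/2 = 140.360000
base radius r_b = r_p·cos α = 140.360000·cos 22.789° = 129.403152
roll angle φ = 30.260° = 0.52813663 rad
x = r_b·(cos φ + φ·sin φ) = 129.403152·(0.86374757 + 0.52813663·0.50392474) = 146.211157
y = r_b·(sin φ − φ·cos φ) = 129.403152·(0.50392474 − 0.52813663·0.86374757) = 6.178743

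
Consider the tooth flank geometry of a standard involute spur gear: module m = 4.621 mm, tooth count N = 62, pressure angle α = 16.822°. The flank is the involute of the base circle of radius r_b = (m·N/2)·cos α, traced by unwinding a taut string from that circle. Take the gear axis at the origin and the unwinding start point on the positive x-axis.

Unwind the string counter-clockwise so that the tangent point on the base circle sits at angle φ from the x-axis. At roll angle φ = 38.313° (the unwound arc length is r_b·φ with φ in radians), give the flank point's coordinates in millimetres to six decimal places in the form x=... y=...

pitch radius r_p = m·N/2 = 4.621·62/2 = 143.251000
base radius r_b = r_p·cos α = 143.251000·cos 16.822° = 137.121067
roll angle φ = 38.313° = 0.66868800 rad
x = r_b·(cos φ + φ·sin φ) = 137.121067·(0.78463573 + 0.66868800·0.61995708) = 164.434704
y = r_b·(sin φ − φ·cos φ) = 137.121067·(0.61995708 − 0.66868800·0.78463573) = 13.064975

x=164.434704 y=13.064975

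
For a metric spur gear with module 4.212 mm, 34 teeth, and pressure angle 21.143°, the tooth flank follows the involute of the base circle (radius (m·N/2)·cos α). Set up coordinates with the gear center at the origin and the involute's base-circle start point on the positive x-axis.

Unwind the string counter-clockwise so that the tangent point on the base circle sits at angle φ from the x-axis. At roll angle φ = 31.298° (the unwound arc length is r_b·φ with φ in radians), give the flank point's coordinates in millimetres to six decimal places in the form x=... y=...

x=76.016681 y=3.521415

pitch radius r_p = m·N/2 = 4.212·34/2 = 71.604000
base radius r_b = r_p·cos α = 71.604000·cos 21.143° = 66.783841
roll angle φ = 31.298° = 0.54625315 rad
x = r_b·(cos φ + φ·sin φ) = 66.783841·(0.85447696 + 0.54625315·0.51948929) = 76.016681
y = r_b·(sin φ − φ·cos φ) = 66.783841·(0.51948929 − 0.54625315·0.85447696) = 3.521415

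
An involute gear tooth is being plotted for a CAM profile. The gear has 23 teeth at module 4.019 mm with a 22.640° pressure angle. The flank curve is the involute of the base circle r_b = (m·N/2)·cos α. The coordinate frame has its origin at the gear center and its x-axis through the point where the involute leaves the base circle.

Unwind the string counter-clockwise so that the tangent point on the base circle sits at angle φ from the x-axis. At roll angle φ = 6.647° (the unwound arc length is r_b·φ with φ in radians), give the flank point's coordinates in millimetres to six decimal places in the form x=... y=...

pitch radius r_p = m·N/2 = 4.019·23/2 = 46.218500
base radius r_b = r_p·cos α = 46.218500·cos 22.640° = 42.656981
roll angle φ = 6.647° = 0.11601204 rad
x = r_b·(cos φ + φ·sin φ) = 42.656981·(0.99327815 + 0.11601204·0.11575198) = 42.943072
y = r_b·(sin φ − φ·cos φ) = 42.656981·(0.11575198 − 0.11601204·0.99327815) = 0.022171

x=42.943072 y=0.022171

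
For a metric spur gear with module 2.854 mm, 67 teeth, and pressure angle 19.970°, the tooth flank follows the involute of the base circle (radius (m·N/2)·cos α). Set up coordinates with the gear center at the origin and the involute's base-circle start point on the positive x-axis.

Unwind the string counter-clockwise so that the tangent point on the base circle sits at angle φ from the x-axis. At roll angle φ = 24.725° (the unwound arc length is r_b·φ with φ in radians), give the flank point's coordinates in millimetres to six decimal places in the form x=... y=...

pitch radius r_p = m·N/2 = 2.854·67/2 = 95.609000
base radius r_b = r_p·cos α = 95.609000·cos 19.970° = 89.860181
roll angle φ = 24.725° = 0.43153266 rad
x = r_b·(cos φ + φ·sin φ) = 89.860181·(0.90832576 + 0.43153266·0.41826345) = 97.841571
y = r_b·(sin φ − φ·cos φ) = 89.860181·(0.41826345 − 0.43153266·0.90832576) = 2.362533

x=97.841571 y=2.362533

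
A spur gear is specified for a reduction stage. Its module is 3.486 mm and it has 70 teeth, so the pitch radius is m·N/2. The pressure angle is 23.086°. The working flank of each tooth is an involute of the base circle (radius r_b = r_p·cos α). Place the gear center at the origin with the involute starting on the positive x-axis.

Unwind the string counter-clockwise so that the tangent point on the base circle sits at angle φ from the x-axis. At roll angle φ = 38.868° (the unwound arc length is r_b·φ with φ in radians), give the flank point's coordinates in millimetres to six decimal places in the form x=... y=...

pitch radius r_p = m·N/2 = 3.486·70/2 = 122.010000
base radius r_b = r_p·cos α = 122.010000·cos 23.086° = 112.239114
roll angle φ = 38.868° = 0.67837457 rad
x = r_b·(cos φ + φ·sin φ) = 112.239114·(0.77859375 + 0.67837457·0.62752831) = 135.168779
y = r_b·(sin φ − φ·cos φ) = 112.239114·(0.62752831 − 0.67837457·0.77859375) = 11.150968

x=135.168779 y=11.150968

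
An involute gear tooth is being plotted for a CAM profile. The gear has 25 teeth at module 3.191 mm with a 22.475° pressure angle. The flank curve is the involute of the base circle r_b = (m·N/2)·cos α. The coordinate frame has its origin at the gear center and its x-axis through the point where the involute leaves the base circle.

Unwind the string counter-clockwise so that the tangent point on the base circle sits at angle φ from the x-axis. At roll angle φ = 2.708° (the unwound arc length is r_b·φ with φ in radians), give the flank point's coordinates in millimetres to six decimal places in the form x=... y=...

x=36.899046 y=0.001297

pitch radius r_p = m·N/2 = 3.191·25/2 = 39.887500
base radius r_b = r_p·cos α = 39.887500·cos 22.475° = 36.857902
roll angle φ = 2.708° = 0.04726352 rad
x = r_b·(cos φ + φ·sin φ) = 36.857902·(0.99888329 + 0.04726352·0.04724592) = 36.899046
y = r_b·(sin φ − φ·cos φ) = 36.857902·(0.04724592 − 0.04726352·0.99888329) = 0.001297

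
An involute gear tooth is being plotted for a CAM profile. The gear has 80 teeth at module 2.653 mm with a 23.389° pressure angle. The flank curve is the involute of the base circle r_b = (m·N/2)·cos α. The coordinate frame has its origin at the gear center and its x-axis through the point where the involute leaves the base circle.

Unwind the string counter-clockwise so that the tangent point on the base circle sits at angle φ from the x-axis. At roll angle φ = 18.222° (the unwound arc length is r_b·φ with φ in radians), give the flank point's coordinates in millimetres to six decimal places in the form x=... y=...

x=102.202152 y=1.033855

pitch radius r_p = m·N/2 = 2.653·80/2 = 106.120000
base radius r_b = r_p·cos α = 106.120000·cos 23.389° = 97.400210
roll angle φ = 18.222° = 0.31803390 rad
x = r_b·(cos φ + φ·sin φ) = 97.400210·(0.94985205 + 0.31803390·0.31269966) = 102.202152
y = r_b·(sin φ − φ·cos φ) = 97.400210·(0.31269966 − 0.31803390·0.94985205) = 1.033855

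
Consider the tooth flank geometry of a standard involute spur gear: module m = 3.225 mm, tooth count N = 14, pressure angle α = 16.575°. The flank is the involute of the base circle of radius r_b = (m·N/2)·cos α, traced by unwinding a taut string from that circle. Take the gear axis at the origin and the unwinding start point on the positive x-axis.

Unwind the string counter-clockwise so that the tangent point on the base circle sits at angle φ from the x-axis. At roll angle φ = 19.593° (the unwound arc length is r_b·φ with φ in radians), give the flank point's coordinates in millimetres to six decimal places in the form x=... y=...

x=22.865293 y=0.285051

pitch radius r_p = m·N/2 = 3.225·14/2 = 22.575000
base radius r_b = r_p·cos α = 22.575000·cos 16.575° = 21.636944
roll angle φ = 19.593° = 0.34196236 rad
x = r_b·(cos φ + φ·sin φ) = 21.636944·(0.94209843 + 0.34196236·0.33533647) = 22.865293
y = r_b·(sin φ − φ·cos φ) = 21.636944·(0.33533647 − 0.34196236·0.94209843) = 0.285051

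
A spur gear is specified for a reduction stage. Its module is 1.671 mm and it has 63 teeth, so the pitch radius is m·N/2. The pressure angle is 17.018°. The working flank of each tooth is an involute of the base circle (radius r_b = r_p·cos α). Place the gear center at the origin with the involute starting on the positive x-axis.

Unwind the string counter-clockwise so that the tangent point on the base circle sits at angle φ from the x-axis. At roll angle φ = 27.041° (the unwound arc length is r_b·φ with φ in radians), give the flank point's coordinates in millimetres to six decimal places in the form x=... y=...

pitch radius r_p = m·N/2 = 1.671·63/2 = 52.636500
base radius r_b = r_p·cos α = 52.636500·cos 17.018° = 50.331698
roll angle φ = 27.041° = 0.47195448 rad
x = r_b·(cos φ + φ·sin φ) = 50.331698·(0.89068143 + 0.47195448·0.45462797) = 55.628865
y = r_b·(sin φ − φ·cos φ) = 50.331698·(0.45462797 − 0.47195448·0.89068143) = 1.724710

x=55.628865 y=1.724710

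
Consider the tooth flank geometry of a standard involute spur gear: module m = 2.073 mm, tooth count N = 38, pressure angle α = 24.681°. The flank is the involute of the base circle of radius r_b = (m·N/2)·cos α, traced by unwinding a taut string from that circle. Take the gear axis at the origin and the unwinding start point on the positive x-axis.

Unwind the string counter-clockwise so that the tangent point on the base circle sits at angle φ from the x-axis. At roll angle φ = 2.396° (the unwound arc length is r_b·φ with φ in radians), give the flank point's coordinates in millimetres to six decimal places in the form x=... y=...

pitch radius r_p = m·N/2 = 2.073·38/2 = 39.387000
base radius r_b = r_p·cos α = 39.387000·cos 24.681° = 35.788867
roll angle φ = 2.396° = 0.04181809 rad
x = r_b·(cos φ + φ·sin φ) = 35.788867·(0.99912575 + 0.04181809·0.04180590) = 35.820147
y = r_b·(sin φ − φ·cos φ) = 35.788867·(0.04180590 − 0.04181809·0.99912575) = 0.000872

x=35.820147 y=0.000872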